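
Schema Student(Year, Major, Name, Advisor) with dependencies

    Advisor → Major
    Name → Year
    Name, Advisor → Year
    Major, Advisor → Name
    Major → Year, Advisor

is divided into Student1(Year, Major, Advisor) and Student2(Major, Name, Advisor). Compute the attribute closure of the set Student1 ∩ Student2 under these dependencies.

Year, Major, Name, Advisor

Student1 ∩ Student2 = {Major, Advisor}.
Major, Advisor → Name applies, adding Name
Major → Year, Advisor applies, adding Year
Closure: {Year, Major, Name, Advisor}.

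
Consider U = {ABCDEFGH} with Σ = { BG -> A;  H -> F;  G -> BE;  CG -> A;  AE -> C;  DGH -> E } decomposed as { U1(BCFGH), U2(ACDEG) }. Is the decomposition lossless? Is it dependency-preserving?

lossy but dependency-preserving

Lossless test: (CG)⁺ = {ABCEG}, which is a superkey of neither fragment — lossy.
Dependency preservation: BG → A; G → BE; DGH → E are not contained in any single fragment, but the restricted closure of each left-hand side across the fragments still reaches the right-hand side; the remaining FDs each lie inside some fragment. All dependencies are preserved.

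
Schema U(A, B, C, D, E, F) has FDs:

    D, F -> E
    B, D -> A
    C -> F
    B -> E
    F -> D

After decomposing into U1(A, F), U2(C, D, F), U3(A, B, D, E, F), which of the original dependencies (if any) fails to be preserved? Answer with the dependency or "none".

D, F → E lies within U3.
B, D → A lies within U3.
C → F lies within U2.
B → E lies within U3.
F → D lies within U2.
Every dependency is enforceable on the fragments, so the decomposition is dependency-preserving.

none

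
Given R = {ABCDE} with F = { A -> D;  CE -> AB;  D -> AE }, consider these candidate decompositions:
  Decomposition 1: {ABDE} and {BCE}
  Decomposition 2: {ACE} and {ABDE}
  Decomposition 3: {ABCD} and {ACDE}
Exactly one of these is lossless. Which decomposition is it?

Decomposition 1: common = {BE}, closure = {BE} → lossy.
Decomposition 2: common = {AE}, closure = {ADE} → lossy.
Decomposition 3: common = {ACD}, closure = {ABCDE} → lossless.

Decomposition 3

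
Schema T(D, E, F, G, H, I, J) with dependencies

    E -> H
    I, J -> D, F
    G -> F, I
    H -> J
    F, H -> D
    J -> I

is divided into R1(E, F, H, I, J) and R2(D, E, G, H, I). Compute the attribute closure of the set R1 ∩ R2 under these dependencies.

R1 ∩ R2 = {E, H, I}.
H → J applies, adding J
I, J → D, F applies, adding D, F
Closure: {D, E, F, H, I, J}.

D, E, F, H, I, J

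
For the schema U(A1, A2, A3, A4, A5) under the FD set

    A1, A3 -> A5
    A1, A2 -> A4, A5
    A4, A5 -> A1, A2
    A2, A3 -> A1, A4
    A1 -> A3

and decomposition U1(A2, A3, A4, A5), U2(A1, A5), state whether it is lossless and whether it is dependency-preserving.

lossy and not dependency-preserving

Lossless test: (A5)⁺ = {A5}, which is a superkey of neither fragment — lossy.
Dependency preservation: the restricted closure of {A1, A2} across the fragments never reaches {A4, A5}, so A1, A2 → A4, A5 cannot be enforced without a join — not preserved.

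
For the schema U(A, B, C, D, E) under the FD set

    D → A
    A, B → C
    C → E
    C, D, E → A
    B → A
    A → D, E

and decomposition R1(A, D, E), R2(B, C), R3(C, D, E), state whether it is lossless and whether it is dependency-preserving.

Lossless test (chase): Rows 1 and 3 agree on D; apply D→A and equate their A entries. Rows 2 and 3 agree on C; apply C→E and equate their E entries. No row becomes fully distinguished — the join is lossy.
Dependency preservation: the restricted closure of {B} across the fragments never reaches {A}, so B → A cannot be enforced without a join — not preserved.

lossy and not dependency-preserving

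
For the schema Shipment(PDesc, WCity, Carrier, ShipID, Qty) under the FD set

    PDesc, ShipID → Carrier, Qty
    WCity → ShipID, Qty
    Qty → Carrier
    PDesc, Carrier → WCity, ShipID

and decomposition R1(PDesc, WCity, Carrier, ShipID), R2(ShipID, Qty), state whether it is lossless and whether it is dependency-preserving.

Lossless test: (ShipID)⁺ = {ShipID}, which is a superkey of neither fragment — lossy.
Dependency preservation: the restricted closure of {PDesc, ShipID} across the fragments never reaches {Carrier, Qty}, so PDesc, ShipID → Carrier, Qty cannot be enforced without a join — not preserved.

lossy and not dependency-preserving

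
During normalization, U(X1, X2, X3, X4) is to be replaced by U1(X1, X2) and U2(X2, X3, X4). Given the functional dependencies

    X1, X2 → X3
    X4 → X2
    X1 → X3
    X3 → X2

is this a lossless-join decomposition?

Common attributes: U1 ∩ U2 = {X2}.
No dependency enlarges {X2}, so (X2)⁺ = {X2}.
The closure contains neither all of U1 = {X1, X2} nor all of U2 = {X2, X3, X4}, so the common attributes are not a superkey of either fragment. The join is lossy.

No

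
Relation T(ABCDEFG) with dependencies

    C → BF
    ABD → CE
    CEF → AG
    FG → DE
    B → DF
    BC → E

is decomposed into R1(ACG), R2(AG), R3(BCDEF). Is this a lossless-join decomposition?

Yes

Chase test. Columns are ABCDEFG; row i has aⱼ where attribute j ∈ Ri, else bᵢⱼ.
Initial tableau (one row per fragment):
  row 1: a1 b12 a3 b14 b15 b16 a7
  row 2: a1 b22 b23 b24 b25 b26 a7
  row 3: b31 a2 a3 a4 a5 a6 b37
Rows 1 and 3 agree on C; apply C→BF and equate their BF entries.
Rows 1 and 3 agree on B; apply B→DF and equate their DF entries.
Rows 1 and 3 agree on BC; apply BC→E and equate their E entries.
Rows 1 and 3 agree on CEF; apply CEF→AG and equate their AG entries.
Row 1 is now all distinguished symbols — the join is lossless.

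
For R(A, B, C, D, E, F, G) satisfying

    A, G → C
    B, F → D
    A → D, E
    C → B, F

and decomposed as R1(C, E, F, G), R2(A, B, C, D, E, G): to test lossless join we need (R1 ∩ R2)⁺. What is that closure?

R1 ∩ R2 = {C, E, G}.
C → B, F applies, adding B, F
B, F → D applies, adding D
Closure: {B, C, D, E, F, G}.

B, C, D, E, F, G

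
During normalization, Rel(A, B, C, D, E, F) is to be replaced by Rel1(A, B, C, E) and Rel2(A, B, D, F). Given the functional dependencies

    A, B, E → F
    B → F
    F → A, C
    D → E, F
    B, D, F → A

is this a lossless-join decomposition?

Common attributes: Rel1 ∩ Rel2 = {A, B}.
Closure of {A, B}: B → F applies, adding F; F → A, C applies, adding C. So (A, B)⁺ = {A, B, C, F}.
The closure contains neither all of Rel1 = {A, B, C, E} nor all of Rel2 = {A, B, D, F}, so the common attributes are not a superkey of either fragment. The join is lossy.

No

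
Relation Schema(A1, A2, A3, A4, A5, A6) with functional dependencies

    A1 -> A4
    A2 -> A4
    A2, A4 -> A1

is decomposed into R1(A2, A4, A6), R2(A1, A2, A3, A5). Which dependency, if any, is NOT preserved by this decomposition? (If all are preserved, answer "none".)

A1 -> A4

Check A1 → A4: no single fragment contains all of {A1, A4}, and the restricted closure of {A1} across the fragments never reaches {A4}.
A2 → A4 is preserved.
A2, A4 → A1 is preserved.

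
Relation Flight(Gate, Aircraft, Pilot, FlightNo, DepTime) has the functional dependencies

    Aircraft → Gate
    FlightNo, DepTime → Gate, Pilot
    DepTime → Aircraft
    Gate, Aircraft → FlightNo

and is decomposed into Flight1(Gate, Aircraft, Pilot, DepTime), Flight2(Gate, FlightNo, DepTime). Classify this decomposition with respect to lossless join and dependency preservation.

Lossless test: (Gate, DepTime)⁺ = {Gate, Aircraft, Pilot, FlightNo, DepTime}, which contains all of one fragment — lossless.
Dependency preservation: the restricted closure of {Gate, Aircraft} across the fragments never reaches {FlightNo}, so Gate, Aircraft → FlightNo cannot be enforced without a join — not preserved.

lossless but not dependency-preserving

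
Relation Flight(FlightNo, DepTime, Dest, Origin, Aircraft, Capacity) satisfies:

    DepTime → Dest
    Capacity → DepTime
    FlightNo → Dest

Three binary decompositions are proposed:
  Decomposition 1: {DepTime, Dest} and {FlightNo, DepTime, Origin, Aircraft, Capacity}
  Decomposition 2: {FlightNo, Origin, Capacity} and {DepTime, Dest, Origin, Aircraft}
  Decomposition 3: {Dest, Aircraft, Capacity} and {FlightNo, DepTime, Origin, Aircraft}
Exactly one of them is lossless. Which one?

Decomposition 1: common = {DepTime}, closure = {DepTime, Dest} → lossless.
Decomposition 2: common = {Origin}, closure = {Origin} → lossy.
Decomposition 3: common = {Aircraft}, closure = {Aircraft} → lossy.

Decomposition 1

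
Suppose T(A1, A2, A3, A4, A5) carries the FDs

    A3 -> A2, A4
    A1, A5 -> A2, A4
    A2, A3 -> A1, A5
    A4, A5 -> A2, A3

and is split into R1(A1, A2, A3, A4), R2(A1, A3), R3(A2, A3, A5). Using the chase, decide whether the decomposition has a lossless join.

Chase test. Columns are A1, A2, A3, A4, A5; row i has aⱼ where attribute j ∈ Ri, else bᵢⱼ.
Initial tableau (one row per fragment):
  row 1: a1 a2 a3 a4 b15
  row 2: a1 b22 a3 b24 b25
  row 3: b31 a2 a3 b34 a5
Rows 1 and 2 agree on A3; apply A3→A2, A4 and equate their A2, A4 entries.
Rows 1 and 3 agree on A3; apply A3→A2, A4 and equate their A2, A4 entries.
Rows 1 and 2 agree on A2, A3; apply A2, A3→A1, A5 and equate their A1, A5 entries.
Rows 1 and 3 agree on A2, A3; apply A2, A3→A1, A5 and equate their A1, A5 entries.
Row 1 is now all distinguished symbols — the join is lossless.

Yes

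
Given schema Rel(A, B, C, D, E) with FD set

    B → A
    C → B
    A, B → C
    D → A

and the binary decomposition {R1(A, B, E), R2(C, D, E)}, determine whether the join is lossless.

Common attributes: R1 ∩ R2 = {E}.
No dependency enlarges {E}, so (E)⁺ = {E}.
The closure contains neither all of R1 = {A, B, E} nor all of R2 = {C, D, E}, so the common attributes are not a superkey of either fragment. The join is lossy.

No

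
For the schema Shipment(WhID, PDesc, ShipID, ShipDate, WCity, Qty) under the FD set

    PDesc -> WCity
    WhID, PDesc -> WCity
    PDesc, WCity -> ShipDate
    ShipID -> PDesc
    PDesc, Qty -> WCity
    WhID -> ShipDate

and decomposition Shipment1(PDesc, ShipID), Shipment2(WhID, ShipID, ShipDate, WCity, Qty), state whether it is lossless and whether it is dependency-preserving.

lossless but not dependency-preserving

Lossless test: (ShipID)⁺ = {PDesc, ShipID, ShipDate, WCity}, which contains all of one fragment — lossless.
Dependency preservation: the restricted closure of {PDesc} across the fragments never reaches {WCity}, so PDesc → WCity cannot be enforced without a join — not preserved.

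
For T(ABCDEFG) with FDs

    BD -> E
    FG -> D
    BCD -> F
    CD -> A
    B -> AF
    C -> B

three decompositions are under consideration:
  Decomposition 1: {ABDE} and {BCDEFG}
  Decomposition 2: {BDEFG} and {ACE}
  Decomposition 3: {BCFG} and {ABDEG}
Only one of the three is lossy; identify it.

Decomposition 2

Decomposition 1: common = {BDE}, closure = {ABDEF} → lossless.
Decomposition 2: common = {E}, closure = {E} → lossy.
Decomposition 3: common = {BG}, closure = {ABDEFG} → lossless.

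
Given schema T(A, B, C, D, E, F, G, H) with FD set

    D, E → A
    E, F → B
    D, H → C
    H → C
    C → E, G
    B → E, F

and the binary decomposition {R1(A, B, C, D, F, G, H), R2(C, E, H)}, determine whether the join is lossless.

Yes

Common attributes: R1 ∩ R2 = {C, H}.
Closure of {C, H}: C → E, G applies, adding E, G. So (C, H)⁺ = {C, E, G, H}.
This closure contains every attribute of R2, so R1 ∩ R2 → R2. The join is lossless.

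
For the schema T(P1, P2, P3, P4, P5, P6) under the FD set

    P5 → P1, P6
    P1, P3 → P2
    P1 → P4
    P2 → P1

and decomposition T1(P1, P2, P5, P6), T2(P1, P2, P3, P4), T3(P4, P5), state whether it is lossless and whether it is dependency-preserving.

Lossless test (chase): Rows 1 and 3 agree on P5; apply P5→P1, P6 and equate their P1, P6 entries. Rows 1 and 2 agree on P1; apply P1→P4 and equate their P4 entries. No row becomes fully distinguished — the join is lossy.
Dependency preservation: every FD's attributes lie within a single fragment, so each can be enforced locally — preserved.

lossy but dependency-preserving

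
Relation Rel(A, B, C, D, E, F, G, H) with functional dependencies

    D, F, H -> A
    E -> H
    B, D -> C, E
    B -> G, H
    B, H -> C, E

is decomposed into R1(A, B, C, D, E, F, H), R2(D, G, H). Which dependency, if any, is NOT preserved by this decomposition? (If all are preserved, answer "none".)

B -> G, H

Check B → G, H: no single fragment contains all of {B, G, H}, and the restricted closure of {B} across the fragments never reaches {G, H}.
D, F, H → A is preserved.
E → H is preserved.
B, D → C, E is preserved.
B, H → C, E is preserved.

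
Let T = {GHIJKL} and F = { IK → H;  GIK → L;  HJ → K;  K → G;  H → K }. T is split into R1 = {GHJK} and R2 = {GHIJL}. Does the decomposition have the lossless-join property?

Yes

Common attributes: R1 ∩ R2 = {GHJ}.
Closure of {GHJ}: HJ → K applies, adding K. So (GHJ)⁺ = {GHJK}.
This closure contains every attribute of R1, so R1 ∩ R2 → R1. The join is lossless.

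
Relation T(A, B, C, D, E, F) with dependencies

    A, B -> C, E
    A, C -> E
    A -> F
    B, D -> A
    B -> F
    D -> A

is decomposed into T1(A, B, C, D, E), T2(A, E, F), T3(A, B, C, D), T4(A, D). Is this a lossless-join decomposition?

Chase test. Columns are A, B, C, D, E, F; row i has aⱼ where attribute j ∈ Ti, else bᵢⱼ.
Initial tableau (one row per fragment):
  row 1: a1 a2 a3 a4 a5 b16
  row 2: a1 b22 b23 b24 a5 a6
  row 3: a1 a2 a3 a4 b35 b36
  row 4: a1 b42 b43 a4 b45 b46
Rows 1 and 3 agree on A, B; apply A, B→C, E and equate their C, E entries.
Rows 1 and 2 agree on A; apply A→F and equate their F entries.
Rows 1 and 3 agree on A; apply A→F and equate their F entries.
Rows 1 and 4 agree on A; apply A→F and equate their F entries.
Row 1 is now all distinguished symbols — the join is lossless.

Yes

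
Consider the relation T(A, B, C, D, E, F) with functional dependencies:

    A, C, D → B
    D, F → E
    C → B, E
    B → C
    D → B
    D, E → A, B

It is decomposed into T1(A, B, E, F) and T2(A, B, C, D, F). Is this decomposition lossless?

Common attributes: T1 ∩ T2 = {A, B, F}.
Closure of {A, B, F}: B → C applies, adding C; C → B, E applies, adding E. So (A, B, F)⁺ = {A, B, C, E, F}.
This closure contains every attribute of T1, so T1 ∩ T2 → T1. The join is lossless.

Yes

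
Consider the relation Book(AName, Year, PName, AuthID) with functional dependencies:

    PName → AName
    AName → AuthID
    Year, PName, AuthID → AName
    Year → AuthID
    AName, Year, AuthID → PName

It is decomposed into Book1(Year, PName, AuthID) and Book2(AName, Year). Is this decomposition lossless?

No

Common attributes: Book1 ∩ Book2 = {Year}.
Closure of {Year}: Year → AuthID applies, adding AuthID. So (Year)⁺ = {Year, AuthID}.
The closure contains neither all of Book1 = {Year, PName, AuthID} nor all of Book2 = {AName, Year}, so the common attributes are not a superkey of either fragment. The join is lossy.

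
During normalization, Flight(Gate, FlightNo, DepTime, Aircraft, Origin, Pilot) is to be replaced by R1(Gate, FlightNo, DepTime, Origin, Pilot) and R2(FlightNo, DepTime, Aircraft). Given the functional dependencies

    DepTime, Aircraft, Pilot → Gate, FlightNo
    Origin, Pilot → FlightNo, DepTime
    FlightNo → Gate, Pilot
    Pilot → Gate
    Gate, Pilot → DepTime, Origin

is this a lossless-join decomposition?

Common attributes: R1 ∩ R2 = {FlightNo, DepTime}.
Closure of {FlightNo, DepTime}: FlightNo → Gate, Pilot applies, adding Gate, Pilot; Gate, Pilot → DepTime, Origin applies, adding Origin. So (FlightNo, DepTime)⁺ = {Gate, FlightNo, DepTime, Origin, Pilot}.
This closure contains every attribute of R1, so R1 ∩ R2 → R1. The join is lossless.

Yes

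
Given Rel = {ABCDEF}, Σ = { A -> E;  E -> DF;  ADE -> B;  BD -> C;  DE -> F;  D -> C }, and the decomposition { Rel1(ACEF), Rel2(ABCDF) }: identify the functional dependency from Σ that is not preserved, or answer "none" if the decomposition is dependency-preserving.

Check E → DF: no single fragment contains all of {DEF}, and the restricted closure of {E} across the fragments never reaches {DF}.
A → E is preserved.
ADE → B is preserved.
BD → C is preserved.
DE → F is preserved.
D → C is preserved.

E -> DF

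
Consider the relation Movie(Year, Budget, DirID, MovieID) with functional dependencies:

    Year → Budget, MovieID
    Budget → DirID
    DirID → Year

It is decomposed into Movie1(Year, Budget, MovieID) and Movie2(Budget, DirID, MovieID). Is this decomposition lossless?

Yes

Common attributes: Movie1 ∩ Movie2 = {Budget, MovieID}.
Closure of {Budget, MovieID}: Budget → DirID applies, adding DirID; DirID → Year applies, adding Year. So (Budget, MovieID)⁺ = {Year, Budget, DirID, MovieID}.
This closure contains every attribute of Movie1, so Movie1 ∩ Movie2 → Movie1. The join is lossless.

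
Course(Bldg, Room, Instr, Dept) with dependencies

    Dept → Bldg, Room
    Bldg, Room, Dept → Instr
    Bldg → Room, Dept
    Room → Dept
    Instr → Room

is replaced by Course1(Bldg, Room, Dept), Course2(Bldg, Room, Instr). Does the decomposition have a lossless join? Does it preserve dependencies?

lossless and dependency-preserving

Lossless test: (Bldg, Room)⁺ = {Bldg, Room, Instr, Dept}, which contains all of one fragment — lossless.
Dependency preservation: Bldg, Room, Dept → Instr is not contained in any single fragment, but the restricted closure of its left-hand side across the fragments still reaches the right-hand side; the remaining FDs each lie inside some fragment. All dependencies are preserved.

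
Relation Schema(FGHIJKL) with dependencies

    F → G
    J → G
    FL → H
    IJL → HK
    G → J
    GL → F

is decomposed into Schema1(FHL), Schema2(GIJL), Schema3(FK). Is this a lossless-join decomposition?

No

Chase test. Columns are FGHIJKL; row i has aⱼ where attribute j ∈ Schemai, else bᵢⱼ.
Initial tableau (one row per fragment):
  row 1: a1 b12 a3 b14 b15 b16 a7
  row 2: b21 a2 b23 a4 a5 b26 a7
  row 3: a1 b32 b33 b34 b35 a6 b37
Rows 1 and 3 agree on F; apply F→G and equate their G entries.
Rows 1 and 3 agree on G; apply G→J and equate their J entries.
No row becomes fully distinguished — the join is lossy.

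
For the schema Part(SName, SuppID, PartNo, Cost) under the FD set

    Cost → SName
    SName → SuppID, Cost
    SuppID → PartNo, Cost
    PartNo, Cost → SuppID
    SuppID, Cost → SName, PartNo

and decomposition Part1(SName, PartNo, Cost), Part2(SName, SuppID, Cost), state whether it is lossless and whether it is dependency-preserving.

lossless and dependency-preserving

Lossless test: (SName, Cost)⁺ = {SName, SuppID, PartNo, Cost}, which contains all of one fragment — lossless.
Dependency preservation: SuppID → PartNo, Cost; PartNo, Cost → SuppID; SuppID, Cost → SName, PartNo are not contained in any single fragment, but the restricted closure of each left-hand side across the fragments still reaches the right-hand side; the remaining FDs each lie inside some fragment. All dependencies are preserved.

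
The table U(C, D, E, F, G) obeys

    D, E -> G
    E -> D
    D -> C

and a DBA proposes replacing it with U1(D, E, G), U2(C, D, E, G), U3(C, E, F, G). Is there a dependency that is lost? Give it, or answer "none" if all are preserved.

none

D, E → G lies within U1.
E → D lies within U1.
D → C lies within U2.
Every dependency is enforceable on the fragments, so the decomposition is dependency-preserving.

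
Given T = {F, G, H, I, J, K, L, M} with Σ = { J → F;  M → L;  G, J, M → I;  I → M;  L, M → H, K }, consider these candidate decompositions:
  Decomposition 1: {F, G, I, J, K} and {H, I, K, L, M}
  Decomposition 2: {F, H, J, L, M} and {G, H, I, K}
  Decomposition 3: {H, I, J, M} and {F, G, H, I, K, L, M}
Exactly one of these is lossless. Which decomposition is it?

Decomposition 1: common = {I, K}, closure = {H, I, K, L, M} → lossless.
Decomposition 2: common = {H}, closure = {H} → lossy.
Decomposition 3: common = {H, I, M}, closure = {H, I, K, L, M} → lossy.

Decomposition 1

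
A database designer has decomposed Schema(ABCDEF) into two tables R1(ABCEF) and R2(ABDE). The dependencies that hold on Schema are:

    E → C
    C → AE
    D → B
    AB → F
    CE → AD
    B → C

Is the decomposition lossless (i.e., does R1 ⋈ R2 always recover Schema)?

Common attributes: R1 ∩ R2 = {ABE}.
Closure of {ABE}: E → C applies, adding C; AB → F applies, adding F; CE → AD applies, adding D. So (ABE)⁺ = {ABCDEF}.
This closure contains every attribute of R1, so R1 ∩ R2 → R1. The join is lossless.

Yes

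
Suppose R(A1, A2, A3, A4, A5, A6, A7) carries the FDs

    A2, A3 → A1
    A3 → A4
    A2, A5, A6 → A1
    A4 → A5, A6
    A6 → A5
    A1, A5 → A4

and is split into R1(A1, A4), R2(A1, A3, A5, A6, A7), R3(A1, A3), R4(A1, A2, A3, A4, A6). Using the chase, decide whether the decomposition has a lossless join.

No

Chase test. Columns are A1, A2, A3, A4, A5, A6, A7; row i has aⱼ where attribute j ∈ Ri, else bᵢⱼ.
Initial tableau (one row per fragment):
  row 1: a1 b12 b13 a4 b15 b16 b17
  row 2: a1 b22 a3 b24 a5 a6 a7
  row 3: a1 b32 a3 b34 b35 b36 b37
  row 4: a1 a2 a3 a4 b45 a6 b47
Rows 2 and 3 agree on A3; apply A3→A4 and equate their A4 entries.
Rows 2 and 4 agree on A3; apply A3→A4 and equate their A4 entries.
Rows 1 and 2 agree on A4; apply A4→A5, A6 and equate their A5, A6 entries.
Rows 1 and 3 agree on A4; apply A4→A5, A6 and equate their A5, A6 entries.
Rows 1 and 4 agree on A4; apply A4→A5, A6 and equate their A5, A6 entries.
No row becomes fully distinguished — the join is lossy.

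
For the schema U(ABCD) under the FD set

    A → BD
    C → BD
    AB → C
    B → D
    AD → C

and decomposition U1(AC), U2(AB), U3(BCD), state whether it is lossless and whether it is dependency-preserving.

lossless and dependency-preserving

Lossless test (chase): Rows 1 and 2 agree on A; apply A→BD and equate their BD entries. Rows 1 and 3 agree on C; apply C→BD and equate their BD entries. Rows 1 and 2 agree on AB; apply AB→C and equate their C entries. Row 1 is now all distinguished symbols — the join is lossless.
Dependency preservation: A → BD; AB → C; AD → C are not contained in any single fragment, but the restricted closure of each left-hand side across the fragments still reaches the right-hand side; the remaining FDs each lie inside some fragment. All dependencies are preserved.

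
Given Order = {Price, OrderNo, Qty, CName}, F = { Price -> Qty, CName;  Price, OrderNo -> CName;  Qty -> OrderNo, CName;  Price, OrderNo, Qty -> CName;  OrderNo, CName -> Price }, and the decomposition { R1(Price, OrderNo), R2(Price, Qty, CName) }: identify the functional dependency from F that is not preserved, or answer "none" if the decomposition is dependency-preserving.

OrderNo, CName -> Price

Check OrderNo, CName → Price: no single fragment contains all of {Price, OrderNo, CName}, and the restricted closure of {OrderNo, CName} across the fragments never reaches {Price}.
Price → Qty, CName is preserved.
Price, OrderNo → CName is preserved.
Qty → OrderNo, CName is preserved.
Price, OrderNo, Qty → CName is preserved.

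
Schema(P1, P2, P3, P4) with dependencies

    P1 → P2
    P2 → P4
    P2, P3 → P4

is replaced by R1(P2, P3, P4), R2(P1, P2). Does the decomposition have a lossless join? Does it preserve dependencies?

Lossless test: (P2)⁺ = {P2, P4}, which is a superkey of neither fragment — lossy.
Dependency preservation: every FD's attributes lie within a single fragment, so each can be enforced locally — preserved.

lossy but dependency-preserving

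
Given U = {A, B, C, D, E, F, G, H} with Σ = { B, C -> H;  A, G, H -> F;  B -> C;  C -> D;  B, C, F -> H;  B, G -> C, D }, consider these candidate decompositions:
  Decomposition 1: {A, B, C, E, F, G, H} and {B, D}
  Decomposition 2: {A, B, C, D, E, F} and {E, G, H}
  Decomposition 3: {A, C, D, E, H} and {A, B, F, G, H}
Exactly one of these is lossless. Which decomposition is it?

Decomposition 1: common = {B}, closure = {B, C, D, H} → lossless.
Decomposition 2: common = {E}, closure = {E} → lossy.
Decomposition 3: common = {A, H}, closure = {A, H} → lossy.

Decomposition 1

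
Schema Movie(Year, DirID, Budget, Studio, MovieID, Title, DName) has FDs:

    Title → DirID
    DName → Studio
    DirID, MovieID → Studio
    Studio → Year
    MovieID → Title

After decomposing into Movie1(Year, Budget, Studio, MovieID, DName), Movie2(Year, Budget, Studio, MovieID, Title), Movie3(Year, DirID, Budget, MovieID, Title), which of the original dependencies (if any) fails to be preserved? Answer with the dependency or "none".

Title → DirID lies within Movie3.
DName → Studio lies within Movie1.
DirID, MovieID → Studio: restricted closure across fragments reaches Studio.
Studio → Year lies within Movie1.
MovieID → Title lies within Movie2.
Every dependency is enforceable on the fragments, so the decomposition is dependency-preserving.

none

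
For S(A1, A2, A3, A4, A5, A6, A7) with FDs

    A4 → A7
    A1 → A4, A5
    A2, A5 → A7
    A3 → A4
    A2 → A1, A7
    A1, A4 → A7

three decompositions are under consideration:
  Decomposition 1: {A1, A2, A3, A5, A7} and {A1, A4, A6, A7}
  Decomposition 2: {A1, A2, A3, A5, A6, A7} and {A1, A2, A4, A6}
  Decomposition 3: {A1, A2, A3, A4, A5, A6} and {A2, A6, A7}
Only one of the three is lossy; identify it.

Decomposition 1

Decomposition 1: common = {A1, A7}, closure = {A1, A4, A5, A7} → lossy.
Decomposition 2: common = {A1, A2, A6}, closure = {A1, A2, A4, A5, A6, A7} → lossless.
Decomposition 3: common = {A2, A6}, closure = {A1, A2, A4, A5, A6, A7} → lossless.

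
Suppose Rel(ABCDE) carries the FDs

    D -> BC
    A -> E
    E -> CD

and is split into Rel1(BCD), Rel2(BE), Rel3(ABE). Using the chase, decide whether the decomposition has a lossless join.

No

Chase test. Columns are ABCDE; row i has aⱼ where attribute j ∈ Reli, else bᵢⱼ.
Initial tableau (one row per fragment):
  row 1: b11 a2 a3 a4 b15
  row 2: b21 a2 b23 b24 a5
  row 3: a1 a2 b33 b34 a5
Rows 2 and 3 agree on E; apply E→CD and equate their CD entries.
No row becomes fully distinguished — the join is lossy.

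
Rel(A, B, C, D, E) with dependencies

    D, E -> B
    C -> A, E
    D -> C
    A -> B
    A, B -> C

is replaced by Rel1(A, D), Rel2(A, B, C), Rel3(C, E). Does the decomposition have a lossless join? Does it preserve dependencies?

Lossless test (chase): Rows 2 and 3 agree on C; apply C→A, E and equate their A, E entries. Rows 1 and 2 agree on A; apply A→B and equate their B entries. Rows 1 and 3 agree on A; apply A→B and equate their B entries. Rows 1 and 2 agree on A, B; apply A, B→C and equate their C entries. Rows 1 and 2 agree on C; apply C→A, E and equate their A, E entries. Row 1 is now all distinguished symbols — the join is lossless.
Dependency preservation: D, E → B; C → A, E; D → C are not contained in any single fragment, but the restricted closure of each left-hand side across the fragments still reaches the right-hand side; the remaining FDs each lie inside some fragment. All dependencies are preserved.

lossless and dependency-preserving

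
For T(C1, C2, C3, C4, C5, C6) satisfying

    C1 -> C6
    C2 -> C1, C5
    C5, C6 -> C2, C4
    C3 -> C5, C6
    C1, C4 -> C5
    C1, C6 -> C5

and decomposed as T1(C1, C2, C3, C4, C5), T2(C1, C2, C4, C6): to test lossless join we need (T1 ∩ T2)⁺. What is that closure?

C1, C2, C4, C5, C6

T1 ∩ T2 = {C1, C2, C4}.
C1 → C6 applies, adding C6
C2 → C1, C5 applies, adding C5
Closure: {C1, C2, C4, C5, C6}.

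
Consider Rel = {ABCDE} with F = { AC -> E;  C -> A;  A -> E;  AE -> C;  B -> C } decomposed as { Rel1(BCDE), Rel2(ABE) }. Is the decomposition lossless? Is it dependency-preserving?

Lossless test: (BE)⁺ = {ABCE}, which contains all of one fragment — lossless.
Dependency preservation: the restricted closure of {C} across the fragments never reaches {A}, so C → A cannot be enforced without a join — not preserved.

lossless but not dependency-preserving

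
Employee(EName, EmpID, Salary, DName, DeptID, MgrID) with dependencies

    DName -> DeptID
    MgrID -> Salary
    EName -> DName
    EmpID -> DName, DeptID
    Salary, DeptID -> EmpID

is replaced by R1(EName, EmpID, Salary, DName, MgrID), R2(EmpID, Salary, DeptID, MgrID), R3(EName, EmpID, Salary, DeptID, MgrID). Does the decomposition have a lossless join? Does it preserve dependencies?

Lossless test (chase): Rows 1 and 3 agree on EName; apply EName→DName and equate their DName entries. Rows 1 and 2 agree on EmpID; apply EmpID→DName, DeptID and equate their DName, DeptID entries. Row 1 is now all distinguished symbols — the join is lossless.
Dependency preservation: the restricted closure of {DName} across the fragments never reaches {DeptID}, so DName → DeptID cannot be enforced without a join — not preserved.

lossless but not dependency-preserving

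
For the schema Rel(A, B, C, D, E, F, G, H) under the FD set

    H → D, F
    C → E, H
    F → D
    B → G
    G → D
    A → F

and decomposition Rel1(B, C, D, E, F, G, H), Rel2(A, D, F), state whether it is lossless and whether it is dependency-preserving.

lossy but dependency-preserving

Lossless test: (D, F)⁺ = {D, F}, which is a superkey of neither fragment — lossy.
Dependency preservation: every FD's attributes lie within a single fragment, so each can be enforced locally — preserved.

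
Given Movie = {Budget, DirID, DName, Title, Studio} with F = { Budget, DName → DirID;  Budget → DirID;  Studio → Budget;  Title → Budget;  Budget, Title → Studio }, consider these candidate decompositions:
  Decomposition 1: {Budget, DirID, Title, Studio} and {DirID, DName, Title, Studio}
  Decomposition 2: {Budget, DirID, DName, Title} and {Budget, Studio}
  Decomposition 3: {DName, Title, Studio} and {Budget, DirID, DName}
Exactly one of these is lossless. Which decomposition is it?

Decomposition 1

Decomposition 1: common = {DirID, Title, Studio}, closure = {Budget, DirID, Title, Studio} → lossless.
Decomposition 2: common = {Budget}, closure = {Budget, DirID} → lossy.
Decomposition 3: common = {DName}, closure = {DName} → lossy.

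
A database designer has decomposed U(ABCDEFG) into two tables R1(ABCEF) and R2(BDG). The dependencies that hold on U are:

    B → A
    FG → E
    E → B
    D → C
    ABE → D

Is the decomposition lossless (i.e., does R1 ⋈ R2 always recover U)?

Common attributes: R1 ∩ R2 = {B}.
Closure of {B}: B → A applies, adding A. So (B)⁺ = {AB}.
The closure contains neither all of R1 = {ABCEF} nor all of R2 = {BDG}, so the common attributes are not a superkey of either fragment. The join is lossy.

No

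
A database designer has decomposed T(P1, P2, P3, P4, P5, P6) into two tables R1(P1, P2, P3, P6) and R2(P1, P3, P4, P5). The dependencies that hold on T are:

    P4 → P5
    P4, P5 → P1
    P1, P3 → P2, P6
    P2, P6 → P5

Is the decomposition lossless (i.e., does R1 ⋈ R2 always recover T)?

Common attributes: R1 ∩ R2 = {P1, P3}.
Closure of {P1, P3}: P1, P3 → P2, P6 applies, adding P2, P6; P2, P6 → P5 applies, adding P5. So (P1, P3)⁺ = {P1, P2, P3, P5, P6}.
This closure contains every attribute of R1, so R1 ∩ R2 → R1. The join is lossless.

Yes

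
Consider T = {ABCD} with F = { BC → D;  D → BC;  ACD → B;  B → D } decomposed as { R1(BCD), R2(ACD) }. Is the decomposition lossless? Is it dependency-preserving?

Lossless test: (CD)⁺ = {BCD}, which contains all of one fragment — lossless.
Dependency preservation: ACD → B is not contained in any single fragment, but the restricted closure of its left-hand side across the fragments still reaches the right-hand side; the remaining FDs each lie inside some fragment. All dependencies are preserved.

lossless and dependency-preserving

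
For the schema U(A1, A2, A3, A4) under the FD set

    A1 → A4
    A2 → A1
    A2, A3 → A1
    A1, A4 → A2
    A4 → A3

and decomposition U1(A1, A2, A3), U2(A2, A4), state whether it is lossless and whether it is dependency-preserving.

Lossless test: (A2)⁺ = {A1, A2, A3, A4}, which contains all of one fragment — lossless.
Dependency preservation: the restricted closure of {A4} across the fragments never reaches {A3}, so A4 → A3 cannot be enforced without a join — not preserved.

lossless but not dependency-preserving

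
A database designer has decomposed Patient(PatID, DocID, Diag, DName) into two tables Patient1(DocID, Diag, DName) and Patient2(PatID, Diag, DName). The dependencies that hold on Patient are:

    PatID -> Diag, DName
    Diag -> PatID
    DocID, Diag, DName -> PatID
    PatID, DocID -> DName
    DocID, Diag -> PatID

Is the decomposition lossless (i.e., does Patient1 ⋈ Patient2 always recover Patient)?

Yes

Common attributes: Patient1 ∩ Patient2 = {Diag, DName}.
Closure of {Diag, DName}: Diag → PatID applies, adding PatID. So (Diag, DName)⁺ = {PatID, Diag, DName}.
This closure contains every attribute of Patient2, so Patient1 ∩ Patient2 → Patient2. The join is lossless.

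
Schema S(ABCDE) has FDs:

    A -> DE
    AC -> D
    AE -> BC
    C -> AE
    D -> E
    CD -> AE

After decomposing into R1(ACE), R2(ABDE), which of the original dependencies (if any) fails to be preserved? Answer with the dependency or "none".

A → DE lies within R2.
AC → D: restricted closure across fragments reaches D.
AE → BC: restricted closure across fragments reaches BC.
C → AE lies within R1.
D → E lies within R2.
CD → AE: restricted closure across fragments reaches AE.
Every dependency is enforceable on the fragments, so the decomposition is dependency-preserving.

none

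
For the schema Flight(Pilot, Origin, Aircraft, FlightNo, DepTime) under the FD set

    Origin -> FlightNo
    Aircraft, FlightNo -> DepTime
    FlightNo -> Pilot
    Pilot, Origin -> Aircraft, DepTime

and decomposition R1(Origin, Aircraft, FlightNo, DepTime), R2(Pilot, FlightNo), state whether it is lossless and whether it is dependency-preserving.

Lossless test: (FlightNo)⁺ = {Pilot, FlightNo}, which contains all of one fragment — lossless.
Dependency preservation: Pilot, Origin → Aircraft, DepTime is not contained in any single fragment, but the restricted closure of its left-hand side across the fragments still reaches the right-hand side; the remaining FDs each lie inside some fragment. All dependencies are preserved.

lossless and dependency-preserving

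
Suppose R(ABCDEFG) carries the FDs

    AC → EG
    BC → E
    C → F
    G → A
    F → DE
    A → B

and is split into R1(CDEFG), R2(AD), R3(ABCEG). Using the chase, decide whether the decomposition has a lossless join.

Chase test. Columns are ABCDEFG; row i has aⱼ where attribute j ∈ Ri, else bᵢⱼ.
Initial tableau (one row per fragment):
  row 1: b11 b12 a3 a4 a5 a6 a7
  row 2: a1 b22 b23 a4 b25 b26 b27
  row 3: a1 a2 a3 b34 a5 b36 a7
Rows 1 and 3 agree on C; apply C→F and equate their F entries.
Rows 1 and 3 agree on G; apply G→A and equate their A entries.
Rows 1 and 3 agree on F; apply F→DE and equate their DE entries.
Rows 1 and 2 agree on A; apply A→B and equate their B entries.
Rows 1 and 3 agree on A; apply A→B and equate their B entries.
Row 1 is now all distinguished symbols — the join is lossless.

Yes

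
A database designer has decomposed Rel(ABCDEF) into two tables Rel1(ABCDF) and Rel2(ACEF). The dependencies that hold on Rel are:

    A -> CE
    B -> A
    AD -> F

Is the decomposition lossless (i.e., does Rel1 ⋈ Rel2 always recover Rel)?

Common attributes: Rel1 ∩ Rel2 = {ACF}.
Closure of {ACF}: A → CE applies, adding E. So (ACF)⁺ = {ACEF}.
This closure contains every attribute of Rel2, so Rel1 ∩ Rel2 → Rel2. The join is lossless.

Yes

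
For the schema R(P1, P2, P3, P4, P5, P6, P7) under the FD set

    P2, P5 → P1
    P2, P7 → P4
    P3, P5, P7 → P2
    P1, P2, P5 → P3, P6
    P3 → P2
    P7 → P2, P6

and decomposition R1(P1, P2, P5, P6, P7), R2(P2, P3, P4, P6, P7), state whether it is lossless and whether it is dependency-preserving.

Lossless test: (P2, P6, P7)⁺ = {P2, P4, P6, P7}, which is a superkey of neither fragment — lossy.
Dependency preservation: the restricted closure of {P1, P2, P5} across the fragments never reaches {P3, P6}, so P1, P2, P5 → P3, P6 cannot be enforced without a join — not preserved.

lossy and not dependency-preserving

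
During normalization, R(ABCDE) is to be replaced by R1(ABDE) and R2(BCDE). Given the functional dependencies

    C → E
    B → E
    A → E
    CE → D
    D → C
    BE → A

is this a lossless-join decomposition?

Yes

Common attributes: R1 ∩ R2 = {BDE}.
Closure of {BDE}: D → C applies, adding C; BE → A applies, adding A. So (BDE)⁺ = {ABCDE}.
This closure contains every attribute of R1, so R1 ∩ R2 → R1. The join is lossless.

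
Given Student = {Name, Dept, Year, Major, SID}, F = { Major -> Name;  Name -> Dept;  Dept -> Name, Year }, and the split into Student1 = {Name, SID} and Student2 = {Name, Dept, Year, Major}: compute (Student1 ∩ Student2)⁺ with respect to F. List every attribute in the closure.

Student1 ∩ Student2 = {Name}.
Name → Dept applies, adding Dept
Dept → Name, Year applies, adding Year
Closure: {Name, Dept, Year}.

Name, Dept, Year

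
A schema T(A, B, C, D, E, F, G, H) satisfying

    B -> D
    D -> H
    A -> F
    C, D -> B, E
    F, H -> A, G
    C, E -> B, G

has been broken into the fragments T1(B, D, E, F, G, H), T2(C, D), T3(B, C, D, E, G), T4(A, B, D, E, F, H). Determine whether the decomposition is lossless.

Chase test. Columns are A, B, C, D, E, F, G, H; row i has aⱼ where attribute j ∈ Ti, else bᵢⱼ.
Initial tableau (one row per fragment):
  row 1: b11 a2 b13 a4 a5 a6 a7 a8
  row 2: b21 b22 a3 a4 b25 b26 b27 b28
  row 3: b31 a2 a3 a4 a5 b36 a7 b38
  row 4: a1 a2 b43 a4 a5 a6 b47 a8
Rows 1 and 2 agree on D; apply D→H and equate their H entries.
Rows 1 and 3 agree on D; apply D→H and equate their H entries.
Rows 2 and 3 agree on C, D; apply C, D→B, E and equate their B, E entries.
Rows 1 and 4 agree on F, H; apply F, H→A, G and equate their A, G entries.
Rows 2 and 3 agree on C, E; apply C, E→B, G and equate their B, G entries.
No row becomes fully distinguished — the join is lossy.

No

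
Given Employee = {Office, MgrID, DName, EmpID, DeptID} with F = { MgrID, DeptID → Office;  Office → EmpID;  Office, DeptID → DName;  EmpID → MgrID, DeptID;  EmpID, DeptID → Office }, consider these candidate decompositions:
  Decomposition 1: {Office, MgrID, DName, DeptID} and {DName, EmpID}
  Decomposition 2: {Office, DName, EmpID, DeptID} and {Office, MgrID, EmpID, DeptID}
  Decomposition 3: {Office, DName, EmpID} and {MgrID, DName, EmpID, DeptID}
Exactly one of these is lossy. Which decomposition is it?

Decomposition 1: common = {DName}, closure = {DName} → lossy.
Decomposition 2: common = {Office, EmpID, DeptID}, closure = {Office, MgrID, DName, EmpID, DeptID} → lossless.
Decomposition 3: common = {DName, EmpID}, closure = {Office, MgrID, DName, EmpID, DeptID} → lossless.

Decomposition 1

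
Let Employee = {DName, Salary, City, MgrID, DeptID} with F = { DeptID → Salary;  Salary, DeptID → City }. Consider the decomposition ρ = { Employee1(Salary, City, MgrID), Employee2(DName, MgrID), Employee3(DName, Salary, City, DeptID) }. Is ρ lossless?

No

Chase test. Columns are DName, Salary, City, MgrID, DeptID; row i has aⱼ where attribute j ∈ Employeei, else bᵢⱼ.
Initial tableau (one row per fragment):
  row 1: b11 a2 a3 a4 b15
  row 2: a1 b22 b23 a4 b25
  row 3: a1 a2 a3 b34 a5
No row becomes fully distinguished — the join is lossy.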